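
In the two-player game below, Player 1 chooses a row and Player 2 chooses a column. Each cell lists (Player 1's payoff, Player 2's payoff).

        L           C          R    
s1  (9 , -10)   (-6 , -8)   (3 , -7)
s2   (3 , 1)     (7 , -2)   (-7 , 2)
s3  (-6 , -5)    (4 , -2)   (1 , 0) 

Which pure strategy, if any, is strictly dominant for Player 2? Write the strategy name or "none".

R

R vs L: s1: -7>-10, s2: 2>1, s3: 0>-5.
R vs C: s1: -7>-8, s2: 2>-2, s3: 0>-2.
R strictly beats every other strategy against every opponent action, so it is strictly dominant.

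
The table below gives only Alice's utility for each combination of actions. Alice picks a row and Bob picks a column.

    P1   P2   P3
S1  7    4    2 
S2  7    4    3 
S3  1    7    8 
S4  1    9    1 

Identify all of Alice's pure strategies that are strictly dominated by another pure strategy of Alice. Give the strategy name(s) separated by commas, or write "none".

S1: no other strategy beats it everywhere (S2 at P1 (7=7); S3 at P1 (7>1); S4 at P1 (7>1)).
S2: no other strategy beats it everywhere (S1 at P1 (7=7); S3 at P1 (7>1); S4 at P1 (7>1)).
S3 is not dominated — it holds its own against S1 at P2 (7>4); S2 at P2 (7>4); S4 at P1 (1=1).
S4 is not dominated — it holds its own against S1 at P2 (9>4); S2 at P2 (9>4); S3 at P1 (1=1).

none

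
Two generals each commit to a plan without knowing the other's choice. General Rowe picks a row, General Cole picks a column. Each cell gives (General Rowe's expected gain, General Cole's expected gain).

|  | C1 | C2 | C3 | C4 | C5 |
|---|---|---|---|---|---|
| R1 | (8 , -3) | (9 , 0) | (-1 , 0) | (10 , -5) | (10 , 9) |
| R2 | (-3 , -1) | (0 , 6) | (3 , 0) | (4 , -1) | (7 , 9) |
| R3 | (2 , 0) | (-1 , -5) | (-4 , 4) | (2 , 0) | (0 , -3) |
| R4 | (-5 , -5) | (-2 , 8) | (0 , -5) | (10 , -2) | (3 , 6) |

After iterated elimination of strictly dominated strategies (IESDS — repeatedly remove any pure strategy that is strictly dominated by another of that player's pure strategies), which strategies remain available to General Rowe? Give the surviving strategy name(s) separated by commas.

Row R3 is eliminated: R1 beats it against every remaining column (C1: 8>2, C2: 9>-1, C3: -1>-4, C4: 10>2, C5: 10>0).
General Cole's strategy C1 is strictly dominated by C2 (R1: 0>-3, R2: 6>-1, R4: 8>-5) and is removed.
For General Cole, C5 strictly dominates C3 on the remaining rows (R1: 9>0, R2: 9>0, R4: 6>-5); eliminate C3.
General Rowe's strategy R2 is strictly dominated by R1 (C2: 9>0, C4: 10>4, C5: 10>7) and is removed.
Column C4 is eliminated: C2 beats it against every remaining row (R1: 0>-5, R4: 8>-2).
For General Rowe, R1 strictly dominates R4 on the remaining columns (C2: 9>-2, C5: 10>3); eliminate R4.
General Cole's strategy C2 is strictly dominated by C5 (R1: 9>0) and is removed.
Among the remaining strategies, none is strictly dominated by another pure strategy of the same player, so the elimination stops.
Surviving strategies — General Rowe: {R1}; General Cole: {C5}.

R1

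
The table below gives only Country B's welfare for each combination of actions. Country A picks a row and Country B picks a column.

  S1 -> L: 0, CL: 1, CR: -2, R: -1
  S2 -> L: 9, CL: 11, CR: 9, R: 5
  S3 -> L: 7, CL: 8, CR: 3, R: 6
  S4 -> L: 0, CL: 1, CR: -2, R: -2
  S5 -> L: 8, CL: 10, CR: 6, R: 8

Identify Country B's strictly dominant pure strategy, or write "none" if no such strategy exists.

CL vs L: S1: 1>0, S2: 11>9, S3: 8>7, S4: 1>0, S5: 10>8.
CL vs CR: S1: 1>-2, S2: 11>9, S3: 8>3, S4: 1>-2, S5: 10>6.
CL vs R: S1: 1>-1, S2: 11>5, S3: 8>6, S4: 1>-2, S5: 10>8.
CL strictly beats every other strategy against every opponent action, so it is strictly dominant.

CL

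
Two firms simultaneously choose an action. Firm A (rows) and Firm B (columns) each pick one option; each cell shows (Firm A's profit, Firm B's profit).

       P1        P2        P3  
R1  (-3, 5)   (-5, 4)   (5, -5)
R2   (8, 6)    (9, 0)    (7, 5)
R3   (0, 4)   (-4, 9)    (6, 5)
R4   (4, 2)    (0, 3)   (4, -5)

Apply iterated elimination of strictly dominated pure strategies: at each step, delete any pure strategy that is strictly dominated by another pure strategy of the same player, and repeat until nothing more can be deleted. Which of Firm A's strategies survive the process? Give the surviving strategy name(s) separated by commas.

R2

Firm A's strategy R1 is strictly dominated by R2 (P1: 8>-3, P2: 9>-5, P3: 7>5) and is removed.
Firm A's strategy R3 is strictly dominated by R2 (P1: 8>0, P2: 9>-4, P3: 7>6) and is removed.
Firm A's strategy R4 is strictly dominated by R2 (P1: 8>4, P2: 9>0, P3: 7>4) and is removed.
Firm B's strategy P2 is strictly dominated by P1 (R2: 6>0) and is removed.
Firm B's strategy P3 is strictly dominated by P1 (R2: 6>5) and is removed.
Among the remaining strategies, none is strictly dominated by another pure strategy of the same player, so the elimination stops.
Surviving strategies — Firm A: {R2}; Firm B: {P1}.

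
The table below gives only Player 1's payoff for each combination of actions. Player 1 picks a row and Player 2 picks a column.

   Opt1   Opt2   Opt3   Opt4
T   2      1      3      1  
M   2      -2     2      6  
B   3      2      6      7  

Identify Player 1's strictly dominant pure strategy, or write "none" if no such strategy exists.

B vs T: Opt1: 3>2, Opt2: 2>1, Opt3: 6>3, Opt4: 7>1.
B vs M: Opt1: 3>2, Opt2: 2>-2, Opt3: 6>2, Opt4: 7>6.
B strictly beats every other strategy against every opponent action, so it is strictly dominant.

B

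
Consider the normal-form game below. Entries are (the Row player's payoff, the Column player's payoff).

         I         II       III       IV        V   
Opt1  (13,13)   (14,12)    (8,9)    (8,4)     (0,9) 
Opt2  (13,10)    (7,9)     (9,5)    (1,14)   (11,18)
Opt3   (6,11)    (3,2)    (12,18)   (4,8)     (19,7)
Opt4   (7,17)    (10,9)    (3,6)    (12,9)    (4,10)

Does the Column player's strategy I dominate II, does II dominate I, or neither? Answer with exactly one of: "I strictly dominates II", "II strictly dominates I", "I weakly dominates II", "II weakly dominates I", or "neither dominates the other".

I strictly dominates II

Compare I to II across each choice by the Row player: Opt1: 13>12, Opt2: 10>9, Opt3: 11>2, Opt4: 17>9.
I gives a strictly higher payoff against each choice by the Row player, so I strictly dominates II.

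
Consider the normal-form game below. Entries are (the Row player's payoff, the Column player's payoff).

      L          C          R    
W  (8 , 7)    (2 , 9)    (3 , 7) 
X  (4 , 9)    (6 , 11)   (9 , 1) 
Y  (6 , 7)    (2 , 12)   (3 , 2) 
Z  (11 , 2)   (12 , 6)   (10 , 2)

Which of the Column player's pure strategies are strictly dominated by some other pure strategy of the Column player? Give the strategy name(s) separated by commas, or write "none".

L, R

C strictly dominates L — W: 9>7, X: 11>9, Y: 12>7, Z: 6>2.
C: no other strategy beats it everywhere (L at W (9>7); R at W (9>7)).
R: dominated, since C does at least as well everywhere (W: 9>7, X: 11>1, Y: 12>2, Z: 6>2).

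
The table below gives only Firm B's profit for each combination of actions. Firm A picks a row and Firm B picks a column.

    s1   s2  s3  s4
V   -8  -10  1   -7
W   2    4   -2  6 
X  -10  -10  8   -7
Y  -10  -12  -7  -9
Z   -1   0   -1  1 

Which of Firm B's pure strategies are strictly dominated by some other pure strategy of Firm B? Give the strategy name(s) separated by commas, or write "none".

s1, s2

s1 is strictly dominated by s4 (V: -7>-8, W: 6>2, X: -7>-10, Y: -9>-10, Z: 1>-1).
s2: dominated, since s4 does at least as well everywhere (V: -7>-10, W: 6>4, X: -7>-10, Y: -9>-12, Z: 1>0).
Nothing dominates s3: s1 at V (1>-8); s2 at V (1>-10); s4 at V (1>-7).
s4 is not dominated — it holds its own against s1 at V (-7>-8); s2 at V (-7>-10); s3 at W (6>-2).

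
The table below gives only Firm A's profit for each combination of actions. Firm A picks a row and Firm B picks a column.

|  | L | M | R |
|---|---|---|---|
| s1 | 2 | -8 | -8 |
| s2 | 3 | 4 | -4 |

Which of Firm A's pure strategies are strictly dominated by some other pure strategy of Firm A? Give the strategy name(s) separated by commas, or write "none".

s1

s1: dominated, since s2 does at least as well everywhere (L: 3>2, M: 4>-8, R: -4>-8).
s2: no other strategy beats it everywhere (s1 at L (3>2)).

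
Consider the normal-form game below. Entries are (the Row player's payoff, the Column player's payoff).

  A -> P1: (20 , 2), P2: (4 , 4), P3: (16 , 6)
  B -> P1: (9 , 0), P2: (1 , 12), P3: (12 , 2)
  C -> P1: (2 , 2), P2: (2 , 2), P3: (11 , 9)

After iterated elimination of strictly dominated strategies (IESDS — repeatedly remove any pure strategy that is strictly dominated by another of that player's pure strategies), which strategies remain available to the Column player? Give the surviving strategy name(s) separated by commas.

P3

For the Row player, A strictly dominates B on the remaining columns (P1: 20>9, P2: 4>1, P3: 16>12); eliminate B.
For the Row player, A strictly dominates C on the remaining columns (P1: 20>2, P2: 4>2, P3: 16>11); eliminate C.
For the Column player, P2 strictly dominates P1 on the remaining rows (A: 4>2); eliminate P1.
Column P2 is eliminated: P3 beats it against every remaining row (A: 6>4).
Among the remaining strategies, none is strictly dominated by another pure strategy of the same player, so the elimination stops.
Surviving strategies — the Row player: {A}; the Column player: {P3}.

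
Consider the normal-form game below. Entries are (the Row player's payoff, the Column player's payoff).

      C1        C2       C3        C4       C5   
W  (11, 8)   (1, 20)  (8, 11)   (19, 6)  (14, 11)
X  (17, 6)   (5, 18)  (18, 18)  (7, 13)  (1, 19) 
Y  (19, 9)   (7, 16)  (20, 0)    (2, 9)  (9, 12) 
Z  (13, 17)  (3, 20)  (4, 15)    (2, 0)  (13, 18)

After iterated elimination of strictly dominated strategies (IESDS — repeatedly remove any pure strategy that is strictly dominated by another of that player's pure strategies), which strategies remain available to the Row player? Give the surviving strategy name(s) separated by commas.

Column C1 is eliminated: C2 beats it against every remaining row (W: 20>8, X: 18>6, Y: 16>9, Z: 20>17).
The Column player's strategy C4 is strictly dominated by C2 (W: 20>6, X: 18>13, Y: 16>9, Z: 20>0) and is removed.
Row X is eliminated: Y beats it against every remaining column (C2: 7>5, C3: 20>18, C5: 9>1).
Column C3 is eliminated: C2 beats it against every remaining row (W: 20>11, Y: 16>0, Z: 20>15).
The Column player's strategy C5 is strictly dominated by C2 (W: 20>11, Y: 16>12, Z: 20>18) and is removed.
Row W is eliminated: Y beats it against every remaining column (C2: 7>1).
The Row player's strategy Z is strictly dominated by Y (C2: 7>3) and is removed.
Among the remaining strategies, none is strictly dominated by another pure strategy of the same player, so the elimination stops.
Surviving strategies — the Row player: {Y}; the Column player: {C2}.

Y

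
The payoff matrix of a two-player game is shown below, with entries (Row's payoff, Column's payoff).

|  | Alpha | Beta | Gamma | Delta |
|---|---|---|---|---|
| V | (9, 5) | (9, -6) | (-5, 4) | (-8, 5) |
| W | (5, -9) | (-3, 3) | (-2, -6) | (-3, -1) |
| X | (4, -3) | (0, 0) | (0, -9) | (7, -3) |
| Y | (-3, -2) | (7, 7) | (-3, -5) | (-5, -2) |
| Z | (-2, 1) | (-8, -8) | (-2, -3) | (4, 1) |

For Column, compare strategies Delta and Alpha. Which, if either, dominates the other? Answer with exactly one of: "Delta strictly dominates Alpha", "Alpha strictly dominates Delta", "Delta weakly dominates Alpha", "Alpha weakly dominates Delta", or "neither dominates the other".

Delta weakly dominates Alpha

Delta's payoffs vs Alpha's, by Row's action — V: 5=5, W: -1>-9, X: -3=-3, Y: -2=-2, Z: 1=1.
Delta is at least as good everywhere and strictly better somewhere (tied only at V, X, Y, Z), so Delta weakly but not strictly dominates Alpha.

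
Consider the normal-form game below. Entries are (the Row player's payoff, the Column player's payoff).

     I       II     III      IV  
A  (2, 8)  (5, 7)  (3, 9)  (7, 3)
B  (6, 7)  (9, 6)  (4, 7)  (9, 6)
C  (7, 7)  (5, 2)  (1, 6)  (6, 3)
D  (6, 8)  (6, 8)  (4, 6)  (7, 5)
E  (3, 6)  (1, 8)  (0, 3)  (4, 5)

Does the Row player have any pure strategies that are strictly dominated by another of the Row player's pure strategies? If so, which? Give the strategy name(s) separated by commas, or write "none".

A, E

A is strictly dominated by B (I: 6>2, II: 9>5, III: 4>3, IV: 9>7).
Nothing dominates B: A at I (6>2); C at II (9>5); D at I (6=6); E at I (6>3).
C: no other strategy beats it everywhere (A at I (7>2); B at I (7>6); D at I (7>6); E at I (7>3)).
Nothing dominates D: A at I (6>2); B at I (6=6); C at II (6>5); E at I (6>3).
E is strictly dominated by B (I: 6>3, II: 9>1, III: 4>0, IV: 9>4).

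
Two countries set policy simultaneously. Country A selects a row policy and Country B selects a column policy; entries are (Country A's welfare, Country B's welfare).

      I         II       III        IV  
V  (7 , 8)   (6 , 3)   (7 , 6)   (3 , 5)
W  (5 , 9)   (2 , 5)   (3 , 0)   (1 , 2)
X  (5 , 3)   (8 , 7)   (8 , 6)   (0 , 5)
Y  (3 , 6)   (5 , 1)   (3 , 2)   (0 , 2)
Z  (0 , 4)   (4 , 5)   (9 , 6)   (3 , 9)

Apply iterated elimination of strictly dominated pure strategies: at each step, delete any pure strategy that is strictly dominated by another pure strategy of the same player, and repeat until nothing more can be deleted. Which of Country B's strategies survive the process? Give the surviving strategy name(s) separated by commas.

Country A's strategy W is strictly dominated by V (I: 7>5, II: 6>2, III: 7>3, IV: 3>1) and is removed.
For Country A, V strictly dominates Y on the remaining columns (I: 7>3, II: 6>5, III: 7>3, IV: 3>0); eliminate Y.
Among the remaining strategies, none is strictly dominated by another pure strategy of the same player, so the elimination stops.
Surviving strategies — Country A: {V, X, Z}; Country B: {I, II, III, IV}.

I, II, III, IV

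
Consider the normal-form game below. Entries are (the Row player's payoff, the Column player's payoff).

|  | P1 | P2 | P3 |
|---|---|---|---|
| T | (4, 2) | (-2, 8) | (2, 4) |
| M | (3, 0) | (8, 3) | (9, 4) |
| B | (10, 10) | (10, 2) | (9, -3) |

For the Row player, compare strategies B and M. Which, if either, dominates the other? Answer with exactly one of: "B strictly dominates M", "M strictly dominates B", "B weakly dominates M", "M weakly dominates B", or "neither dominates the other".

B weakly dominates M

Compare B to M across each opponent action: P1: 10>3, P2: 10>8, P3: 9=9.
B is at least as good everywhere and strictly better somewhere (tied only at P3), so B weakly but not strictly dominates M.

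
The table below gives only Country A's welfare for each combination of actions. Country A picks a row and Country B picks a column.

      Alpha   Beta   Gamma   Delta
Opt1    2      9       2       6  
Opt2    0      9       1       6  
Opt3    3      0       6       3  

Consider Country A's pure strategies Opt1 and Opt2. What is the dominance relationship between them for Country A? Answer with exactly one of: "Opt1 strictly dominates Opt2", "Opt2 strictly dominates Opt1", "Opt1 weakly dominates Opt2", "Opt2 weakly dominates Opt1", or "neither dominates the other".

Opt1 weakly dominates Opt2

Opt1's payoffs vs Opt2's, by Country B's action — Alpha: 2>0, Beta: 9=9, Gamma: 2>1, Delta: 6=6.
Opt1 is at least as good everywhere and strictly better somewhere (tied only at Beta, Delta), so Opt1 weakly but not strictly dominates Opt2.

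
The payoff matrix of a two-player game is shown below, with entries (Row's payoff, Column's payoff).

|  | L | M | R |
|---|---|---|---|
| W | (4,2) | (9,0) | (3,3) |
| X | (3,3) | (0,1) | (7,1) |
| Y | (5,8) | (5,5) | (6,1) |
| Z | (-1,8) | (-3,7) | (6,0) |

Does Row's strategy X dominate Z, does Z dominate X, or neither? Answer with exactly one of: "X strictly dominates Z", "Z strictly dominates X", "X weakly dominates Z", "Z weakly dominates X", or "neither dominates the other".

X's payoffs vs Z's, by Column's action — L: 3>-1, M: 0>-3, R: 7>6.
X gives a strictly higher payoff against each choice by Column, so X strictly dominates Z.

X strictly dominates Z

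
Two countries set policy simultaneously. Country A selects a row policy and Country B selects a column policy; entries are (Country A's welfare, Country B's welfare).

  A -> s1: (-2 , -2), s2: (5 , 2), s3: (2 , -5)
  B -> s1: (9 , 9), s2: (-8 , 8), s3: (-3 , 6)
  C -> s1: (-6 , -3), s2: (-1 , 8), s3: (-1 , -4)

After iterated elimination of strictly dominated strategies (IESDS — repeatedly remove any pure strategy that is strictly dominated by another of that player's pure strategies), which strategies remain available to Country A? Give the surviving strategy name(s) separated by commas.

A, B

For Country A, A strictly dominates C on the remaining columns (s1: -2>-6, s2: 5>-1, s3: 2>-1); eliminate C.
Column s3 is eliminated: s1 beats it against every remaining row (A: -2>-5, B: 9>6).
Among the remaining strategies, none is strictly dominated by another pure strategy of the same player, so the elimination stops.
Surviving strategies — Country A: {A, B}; Country B: {s1, s2}.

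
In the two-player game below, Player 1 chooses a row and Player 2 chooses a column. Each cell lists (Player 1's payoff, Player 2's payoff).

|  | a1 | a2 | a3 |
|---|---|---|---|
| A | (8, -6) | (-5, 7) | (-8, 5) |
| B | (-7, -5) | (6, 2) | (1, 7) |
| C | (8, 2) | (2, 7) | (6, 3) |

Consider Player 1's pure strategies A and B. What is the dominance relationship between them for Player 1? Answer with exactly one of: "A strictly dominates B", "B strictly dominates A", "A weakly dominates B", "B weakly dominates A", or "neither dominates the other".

neither dominates the other

Compare A to B across each choice by Player 2: a1: 8>-7, a2: -5<6, a3: -8<1.
A does better at a1 but worse at a2, a3; neither strategy dominates the other.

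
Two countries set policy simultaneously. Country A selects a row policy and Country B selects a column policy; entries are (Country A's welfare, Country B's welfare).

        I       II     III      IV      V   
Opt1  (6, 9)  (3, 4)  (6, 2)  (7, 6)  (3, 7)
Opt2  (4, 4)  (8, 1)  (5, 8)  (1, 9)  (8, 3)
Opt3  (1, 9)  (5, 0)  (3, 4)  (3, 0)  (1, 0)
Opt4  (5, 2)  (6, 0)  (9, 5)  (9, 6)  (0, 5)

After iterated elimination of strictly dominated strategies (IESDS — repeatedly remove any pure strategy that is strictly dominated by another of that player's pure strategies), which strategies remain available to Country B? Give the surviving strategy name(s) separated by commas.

Country B's strategy II is strictly dominated by I (Opt1: 9>4, Opt2: 4>1, Opt3: 9>0, Opt4: 2>0) and is removed.
Row Opt3 is eliminated: Opt1 beats it against every remaining column (I: 6>1, III: 6>3, IV: 7>3, V: 3>1).
For Country B, IV strictly dominates III on the remaining rows (Opt1: 6>2, Opt2: 9>8, Opt4: 6>5); eliminate III.
Among the remaining strategies, none is strictly dominated by another pure strategy of the same player, so the elimination stops.
Surviving strategies — Country A: {Opt1, Opt2, Opt4}; Country B: {I, IV, V}.

I, IV, V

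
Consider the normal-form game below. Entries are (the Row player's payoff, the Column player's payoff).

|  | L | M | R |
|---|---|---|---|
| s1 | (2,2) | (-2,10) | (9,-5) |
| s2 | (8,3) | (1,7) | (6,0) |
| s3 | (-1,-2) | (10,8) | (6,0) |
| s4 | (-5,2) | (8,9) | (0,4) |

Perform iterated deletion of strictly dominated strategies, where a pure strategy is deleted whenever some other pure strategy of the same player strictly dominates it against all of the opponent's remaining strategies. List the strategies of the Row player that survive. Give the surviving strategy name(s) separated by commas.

Row s4 is eliminated: s3 beats it against every remaining column (L: -1>-5, M: 10>8, R: 6>0).
For the Column player, M strictly dominates L on the remaining rows (s1: 10>2, s2: 7>3, s3: 8>-2); eliminate L.
Column R is eliminated: M beats it against every remaining row (s1: 10>-5, s2: 7>0, s3: 8>0).
For the Row player, s2 strictly dominates s1 on the remaining columns (M: 1>-2); eliminate s1.
For the Row player, s3 strictly dominates s2 on the remaining columns (M: 10>1); eliminate s2.
Among the remaining strategies, none is strictly dominated by another pure strategy of the same player, so the elimination stops.
Surviving strategies — the Row player: {s3}; the Column player: {M}.

s3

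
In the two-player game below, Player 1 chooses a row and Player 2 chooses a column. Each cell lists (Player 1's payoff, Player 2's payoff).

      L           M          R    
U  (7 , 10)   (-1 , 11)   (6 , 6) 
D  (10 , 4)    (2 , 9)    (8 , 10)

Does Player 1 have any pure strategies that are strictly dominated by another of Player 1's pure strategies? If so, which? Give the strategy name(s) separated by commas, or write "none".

U: dominated, since D does at least as well everywhere (L: 10>7, M: 2>-1, R: 8>6).
Nothing dominates D: U at L (10>7).

U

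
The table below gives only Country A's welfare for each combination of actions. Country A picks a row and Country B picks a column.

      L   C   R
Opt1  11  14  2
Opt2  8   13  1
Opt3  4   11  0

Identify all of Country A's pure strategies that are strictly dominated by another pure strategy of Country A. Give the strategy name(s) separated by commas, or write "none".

Opt2, Opt3

Opt1: no other strategy beats it everywhere (Opt2 at L (11>8); Opt3 at L (11>4)).
Opt2: dominated, since Opt1 does at least as well everywhere (L: 11>8, C: 14>13, R: 2>1).
Opt1 strictly dominates Opt3 — L: 11>4, C: 14>11, R: 2>0.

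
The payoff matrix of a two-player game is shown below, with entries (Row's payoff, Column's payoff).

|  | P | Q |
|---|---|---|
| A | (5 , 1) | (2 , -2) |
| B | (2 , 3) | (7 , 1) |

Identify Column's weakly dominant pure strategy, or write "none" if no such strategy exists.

P

P vs Q: A: 1>-2, B: 3>1.
P is at least as good as every other strategy against every opponent action, so it is weakly dominant.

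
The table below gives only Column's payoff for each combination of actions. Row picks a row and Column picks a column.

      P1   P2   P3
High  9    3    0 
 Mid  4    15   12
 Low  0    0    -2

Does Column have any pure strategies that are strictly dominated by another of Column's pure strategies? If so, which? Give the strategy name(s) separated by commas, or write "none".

P1: no other strategy beats it everywhere (P2 at High (9>3); P3 at High (9>0)).
P2: no other strategy beats it everywhere (P1 at Mid (15>4); P3 at High (3>0)).
P3 is strictly dominated by P2 (High: 3>0, Mid: 15>12, Low: 0>-2).

P3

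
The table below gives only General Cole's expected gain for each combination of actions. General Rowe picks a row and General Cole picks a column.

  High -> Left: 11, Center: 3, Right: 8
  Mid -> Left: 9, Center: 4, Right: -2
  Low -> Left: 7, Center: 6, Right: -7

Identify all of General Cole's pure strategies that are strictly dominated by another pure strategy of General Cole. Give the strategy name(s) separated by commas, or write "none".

Center, Right

Left: no other strategy beats it everywhere (Center at High (11>3); Right at High (11>8)).
Left strictly dominates Center — High: 11>3, Mid: 9>4, Low: 7>6.
Left strictly dominates Right — High: 11>8, Mid: 9>-2, Low: 7>-7.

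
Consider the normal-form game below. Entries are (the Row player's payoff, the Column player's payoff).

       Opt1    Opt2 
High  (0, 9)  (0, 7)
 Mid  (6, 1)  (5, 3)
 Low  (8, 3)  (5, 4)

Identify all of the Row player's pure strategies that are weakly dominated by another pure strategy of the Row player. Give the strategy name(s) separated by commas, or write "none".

Mid weakly dominates High — Opt1: 6>0, Opt2: 5>0.
Mid: dominated, since Low does at least as well everywhere (Opt1: 8>6, Opt2: 5=5).
Low is not dominated — it holds its own against High at Opt1 (8>0); Mid at Opt1 (8>6).

High, Mid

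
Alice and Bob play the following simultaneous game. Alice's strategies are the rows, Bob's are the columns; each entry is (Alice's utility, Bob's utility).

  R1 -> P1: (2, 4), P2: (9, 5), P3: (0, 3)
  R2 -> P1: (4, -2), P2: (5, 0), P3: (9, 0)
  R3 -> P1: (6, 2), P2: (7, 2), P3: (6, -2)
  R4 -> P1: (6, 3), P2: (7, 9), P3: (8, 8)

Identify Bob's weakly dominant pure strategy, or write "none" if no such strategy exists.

P2

P2 vs P1: R1: 5>4, R2: 0>-2, R3: 2=2, R4: 9>3.
P2 vs P3: R1: 5>3, R2: 0=0, R3: 2>-2, R4: 9>8.
P2 is at least as good as every other strategy against every opponent action, so it is weakly dominant.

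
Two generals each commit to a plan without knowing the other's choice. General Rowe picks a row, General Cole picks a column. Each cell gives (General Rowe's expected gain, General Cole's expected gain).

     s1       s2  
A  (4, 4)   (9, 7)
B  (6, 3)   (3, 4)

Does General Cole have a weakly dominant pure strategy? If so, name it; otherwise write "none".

s2

s2 vs s1: A: 7>4, B: 4>3.
s2 is at least as good as every other strategy against every opponent action, so it is weakly dominant.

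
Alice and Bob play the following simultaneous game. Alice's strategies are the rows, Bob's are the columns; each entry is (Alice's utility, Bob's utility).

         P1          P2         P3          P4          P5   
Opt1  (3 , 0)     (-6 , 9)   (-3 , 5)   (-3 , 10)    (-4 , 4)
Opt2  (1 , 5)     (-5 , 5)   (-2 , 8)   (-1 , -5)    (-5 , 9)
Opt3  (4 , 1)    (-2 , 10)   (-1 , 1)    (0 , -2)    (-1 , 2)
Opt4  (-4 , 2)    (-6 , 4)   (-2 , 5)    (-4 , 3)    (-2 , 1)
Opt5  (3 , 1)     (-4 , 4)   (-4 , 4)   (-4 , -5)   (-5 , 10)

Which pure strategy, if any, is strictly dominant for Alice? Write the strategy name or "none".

Opt3

Opt3 vs Opt1: P1: 4>3, P2: -2>-6, P3: -1>-3, P4: 0>-3, P5: -1>-4.
Opt3 vs Opt2: P1: 4>1, P2: -2>-5, P3: -1>-2, P4: 0>-1, P5: -1>-5.
Opt3 vs Opt4: P1: 4>-4, P2: -2>-6, P3: -1>-2, P4: 0>-4, P5: -1>-2.
Opt3 vs Opt5: P1: 4>3, P2: -2>-4, P3: -1>-4, P4: 0>-4, P5: -1>-5.
Opt3 strictly beats every other strategy against every opponent action, so it is strictly dominant.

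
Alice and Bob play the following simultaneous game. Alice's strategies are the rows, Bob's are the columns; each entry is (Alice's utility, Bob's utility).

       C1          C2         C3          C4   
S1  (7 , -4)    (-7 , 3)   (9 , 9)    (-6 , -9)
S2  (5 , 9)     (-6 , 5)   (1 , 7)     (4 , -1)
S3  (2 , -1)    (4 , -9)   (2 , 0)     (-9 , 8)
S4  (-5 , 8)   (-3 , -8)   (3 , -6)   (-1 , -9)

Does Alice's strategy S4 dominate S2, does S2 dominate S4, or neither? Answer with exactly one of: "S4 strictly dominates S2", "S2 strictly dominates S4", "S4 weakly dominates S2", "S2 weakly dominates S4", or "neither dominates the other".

neither dominates the other

Compare S4 to S2 across each opponent action: C1: -5<5, C2: -3>-6, C3: 3>1, C4: -1<4.
S4 does better at C2, C3 but worse at C1, C4; neither strategy dominates the other.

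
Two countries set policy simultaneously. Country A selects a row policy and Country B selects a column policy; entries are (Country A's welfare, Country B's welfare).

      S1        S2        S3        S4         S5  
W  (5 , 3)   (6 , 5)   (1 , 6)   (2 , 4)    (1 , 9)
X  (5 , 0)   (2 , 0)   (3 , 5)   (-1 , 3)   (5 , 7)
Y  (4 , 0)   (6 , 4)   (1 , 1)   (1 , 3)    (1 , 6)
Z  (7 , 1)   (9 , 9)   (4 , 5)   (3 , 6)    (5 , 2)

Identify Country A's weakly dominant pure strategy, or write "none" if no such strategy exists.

Z vs W: S1: 7>5, S2: 9>6, S3: 4>1, S4: 3>2, S5: 5>1.
Z vs X: S1: 7>5, S2: 9>2, S3: 4>3, S4: 3>-1, S5: 5=5.
Z vs Y: S1: 7>4, S2: 9>6, S3: 4>1, S4: 3>1, S5: 5>1.
Z is at least as good as every other strategy against every opponent action, so it is weakly dominant.

Z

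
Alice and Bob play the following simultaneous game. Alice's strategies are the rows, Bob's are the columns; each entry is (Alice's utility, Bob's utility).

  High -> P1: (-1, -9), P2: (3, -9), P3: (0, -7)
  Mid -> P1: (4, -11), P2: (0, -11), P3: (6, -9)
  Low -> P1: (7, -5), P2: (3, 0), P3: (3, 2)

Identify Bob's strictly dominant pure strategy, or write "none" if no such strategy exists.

P3 vs P1: High: -7>-9, Mid: -9>-11, Low: 2>-5.
P3 vs P2: High: -7>-9, Mid: -9>-11, Low: 2>0.
P3 strictly beats every other strategy against every opponent action, so it is strictly dominant.

P3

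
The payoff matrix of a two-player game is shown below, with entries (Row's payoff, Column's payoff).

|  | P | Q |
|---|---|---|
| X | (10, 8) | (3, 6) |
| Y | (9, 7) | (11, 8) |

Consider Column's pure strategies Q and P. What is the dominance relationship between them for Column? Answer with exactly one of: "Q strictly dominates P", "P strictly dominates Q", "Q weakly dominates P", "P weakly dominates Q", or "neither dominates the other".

neither dominates the other

Compare Q to P across every action of Row: X: 6<8, Y: 8>7.
Q does better at Y but worse at X; neither strategy dominates the other.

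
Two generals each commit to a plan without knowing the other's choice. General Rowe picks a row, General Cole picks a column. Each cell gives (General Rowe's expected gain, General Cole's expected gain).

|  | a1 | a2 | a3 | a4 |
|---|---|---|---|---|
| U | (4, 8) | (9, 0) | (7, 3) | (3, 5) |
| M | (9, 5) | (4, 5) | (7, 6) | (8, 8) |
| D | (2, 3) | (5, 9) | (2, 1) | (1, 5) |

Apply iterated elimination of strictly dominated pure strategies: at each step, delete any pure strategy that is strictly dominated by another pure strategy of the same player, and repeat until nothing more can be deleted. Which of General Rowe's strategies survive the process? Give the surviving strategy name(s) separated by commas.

M

For General Rowe, U strictly dominates D on the remaining columns (a1: 4>2, a2: 9>5, a3: 7>2, a4: 3>1); eliminate D.
Column a2 is eliminated: a3 beats it against every remaining row (U: 3>0, M: 6>5).
Column a3 is eliminated: a4 beats it against every remaining row (U: 5>3, M: 8>6).
General Rowe's strategy U is strictly dominated by M (a1: 9>4, a4: 8>3) and is removed.
For General Cole, a4 strictly dominates a1 on the remaining rows (M: 8>5); eliminate a1.
Among the remaining strategies, none is strictly dominated by another pure strategy of the same player, so the elimination stops.
Surviving strategies — General Rowe: {M}; General Cole: {a4}.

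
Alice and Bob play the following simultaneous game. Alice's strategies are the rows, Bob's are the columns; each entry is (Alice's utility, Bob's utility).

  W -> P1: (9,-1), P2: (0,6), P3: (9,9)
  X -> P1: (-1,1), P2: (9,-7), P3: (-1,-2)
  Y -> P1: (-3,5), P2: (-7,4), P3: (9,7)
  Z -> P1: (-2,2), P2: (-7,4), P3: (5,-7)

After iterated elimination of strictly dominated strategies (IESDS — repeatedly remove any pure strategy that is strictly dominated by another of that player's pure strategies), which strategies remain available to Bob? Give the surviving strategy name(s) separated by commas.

For Alice, W strictly dominates Z on the remaining columns (P1: 9>-2, P2: 0>-7, P3: 9>5); eliminate Z.
Bob's strategy P2 is strictly dominated by P3 (W: 9>6, X: -2>-7, Y: 7>4) and is removed.
For Alice, W strictly dominates X on the remaining columns (P1: 9>-1, P3: 9>-1); eliminate X.
Column P1 is eliminated: P3 beats it against every remaining row (W: 9>-1, Y: 7>5).
Among the remaining strategies, none is strictly dominated by another pure strategy of the same player, so the elimination stops.
Surviving strategies — Alice: {W, Y}; Bob: {P3}.

P3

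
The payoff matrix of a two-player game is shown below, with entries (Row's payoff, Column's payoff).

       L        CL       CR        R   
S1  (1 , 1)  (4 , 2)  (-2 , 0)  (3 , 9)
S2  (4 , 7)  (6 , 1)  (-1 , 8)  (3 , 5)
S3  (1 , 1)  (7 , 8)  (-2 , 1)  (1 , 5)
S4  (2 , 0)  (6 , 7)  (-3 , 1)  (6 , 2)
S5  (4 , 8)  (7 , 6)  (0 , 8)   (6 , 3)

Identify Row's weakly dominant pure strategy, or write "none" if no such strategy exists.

S5

S5 vs S1: L: 4>1, CL: 7>4, CR: 0>-2, R: 6>3.
S5 vs S2: L: 4=4, CL: 7>6, CR: 0>-1, R: 6>3.
S5 vs S3: L: 4>1, CL: 7=7, CR: 0>-2, R: 6>1.
S5 vs S4: L: 4>2, CL: 7>6, CR: 0>-3, R: 6=6.
S5 is at least as good as every other strategy against every opponent action, so it is weakly dominant.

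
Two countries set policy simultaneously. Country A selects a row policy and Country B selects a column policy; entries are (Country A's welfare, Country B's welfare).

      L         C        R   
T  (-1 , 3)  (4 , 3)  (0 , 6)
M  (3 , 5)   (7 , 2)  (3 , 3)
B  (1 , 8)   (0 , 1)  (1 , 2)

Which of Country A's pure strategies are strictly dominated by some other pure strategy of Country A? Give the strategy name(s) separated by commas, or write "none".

M strictly dominates T — L: 3>-1, C: 7>4, R: 3>0.
M is not dominated — it holds its own against T at L (3>-1); B at L (3>1).
M strictly dominates B — L: 3>1, C: 7>0, R: 3>1.

T, B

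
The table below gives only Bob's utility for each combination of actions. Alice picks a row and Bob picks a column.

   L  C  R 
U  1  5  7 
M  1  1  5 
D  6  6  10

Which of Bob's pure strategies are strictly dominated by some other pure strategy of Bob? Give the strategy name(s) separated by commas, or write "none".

L: dominated, since R does at least as well everywhere (U: 7>1, M: 5>1, D: 10>6).
R strictly dominates C — U: 7>5, M: 5>1, D: 10>6.
R: no other strategy beats it everywhere (L at U (7>1); C at U (7>5)).

L, C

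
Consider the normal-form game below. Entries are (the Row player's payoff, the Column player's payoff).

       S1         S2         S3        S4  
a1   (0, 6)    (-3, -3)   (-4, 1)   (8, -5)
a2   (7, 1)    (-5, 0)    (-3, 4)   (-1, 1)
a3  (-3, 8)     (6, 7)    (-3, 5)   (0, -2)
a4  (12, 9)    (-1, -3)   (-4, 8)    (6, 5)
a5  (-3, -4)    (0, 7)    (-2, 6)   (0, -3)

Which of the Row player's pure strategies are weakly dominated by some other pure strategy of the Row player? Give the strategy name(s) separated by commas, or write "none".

a1: no other strategy beats it everywhere (a2 at S2 (-3>-5); a3 at S1 (0>-3); a4 at S4 (8>6); a5 at S1 (0>-3)).
Nothing dominates a2: a1 at S1 (7>0); a3 at S1 (7>-3); a4 at S3 (-3>-4); a5 at S1 (7>-3).
a3: no other strategy beats it everywhere (a1 at S2 (6>-3); a2 at S2 (6>-5); a4 at S2 (6>-1); a5 at S2 (6>0)).
Nothing dominates a4: a1 at S1 (12>0); a2 at S1 (12>7); a3 at S1 (12>-3); a5 at S1 (12>-3).
a5: no other strategy beats it everywhere (a1 at S2 (0>-3); a2 at S2 (0>-5); a3 at S3 (-2>-3); a4 at S2 (0>-1)).

none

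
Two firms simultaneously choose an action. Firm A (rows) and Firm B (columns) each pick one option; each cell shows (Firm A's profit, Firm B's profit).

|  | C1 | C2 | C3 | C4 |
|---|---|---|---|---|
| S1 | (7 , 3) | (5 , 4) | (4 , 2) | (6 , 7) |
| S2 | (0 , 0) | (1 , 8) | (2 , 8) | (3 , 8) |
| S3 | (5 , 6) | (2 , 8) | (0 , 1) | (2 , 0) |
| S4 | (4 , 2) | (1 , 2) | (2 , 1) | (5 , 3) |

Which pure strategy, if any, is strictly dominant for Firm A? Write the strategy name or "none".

S1 vs S2: C1: 7>0, C2: 5>1, C3: 4>2, C4: 6>3.
S1 vs S3: C1: 7>5, C2: 5>2, C3: 4>0, C4: 6>2.
S1 vs S4: C1: 7>4, C2: 5>1, C3: 4>2, C4: 6>5.
S1 strictly beats every other strategy against every opponent action, so it is strictly dominant.

S1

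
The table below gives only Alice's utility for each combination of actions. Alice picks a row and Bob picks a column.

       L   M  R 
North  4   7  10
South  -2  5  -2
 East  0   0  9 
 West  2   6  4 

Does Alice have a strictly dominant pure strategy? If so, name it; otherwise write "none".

North vs South: L: 4>-2, M: 7>5, R: 10>-2.
North vs East: L: 4>0, M: 7>0, R: 10>9.
North vs West: L: 4>2, M: 7>6, R: 10>4.
North strictly beats every other strategy against every opponent action, so it is strictly dominant.

North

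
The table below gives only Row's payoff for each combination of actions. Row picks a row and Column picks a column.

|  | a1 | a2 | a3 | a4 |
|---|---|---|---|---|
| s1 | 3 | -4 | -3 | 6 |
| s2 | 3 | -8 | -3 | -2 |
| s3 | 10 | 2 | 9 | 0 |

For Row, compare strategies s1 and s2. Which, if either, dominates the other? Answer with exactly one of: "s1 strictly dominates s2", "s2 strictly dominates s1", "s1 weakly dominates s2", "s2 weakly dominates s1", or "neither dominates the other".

Compare s1 to s2 across every action of Column: a1: 3=3, a2: -4>-8, a3: -3=-3, a4: 6>-2.
s1 is at least as good everywhere and strictly better somewhere (tied only at a1, a3), so s1 weakly but not strictly dominates s2.

s1 weakly dominates s2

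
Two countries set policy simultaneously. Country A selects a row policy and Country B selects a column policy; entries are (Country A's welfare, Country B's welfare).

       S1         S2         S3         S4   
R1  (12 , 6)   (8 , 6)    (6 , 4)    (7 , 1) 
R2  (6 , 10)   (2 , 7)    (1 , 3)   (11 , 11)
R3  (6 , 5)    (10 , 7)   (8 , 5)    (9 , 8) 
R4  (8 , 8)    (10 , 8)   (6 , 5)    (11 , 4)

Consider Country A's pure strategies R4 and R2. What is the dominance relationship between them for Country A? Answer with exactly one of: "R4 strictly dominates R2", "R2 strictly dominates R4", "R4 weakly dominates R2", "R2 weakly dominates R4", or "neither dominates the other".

Compare R4 to R2 across each opponent action: S1: 8>6, S2: 10>2, S3: 6>1, S4: 11=11.
R4 is at least as good everywhere and strictly better somewhere (tied only at S4), so R4 weakly but not strictly dominates R2.

R4 weakly dominates R2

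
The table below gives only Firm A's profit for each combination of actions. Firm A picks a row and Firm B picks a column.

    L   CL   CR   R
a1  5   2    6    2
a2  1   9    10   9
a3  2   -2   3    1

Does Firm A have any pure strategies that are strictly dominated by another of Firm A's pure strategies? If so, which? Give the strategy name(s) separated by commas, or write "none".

a3

Nothing dominates a1: a2 at L (5>1); a3 at L (5>2).
a2 is not dominated — it holds its own against a1 at CL (9>2); a3 at CL (9>-2).
a1 strictly dominates a3 — L: 5>2, CL: 2>-2, CR: 6>3, R: 2>1.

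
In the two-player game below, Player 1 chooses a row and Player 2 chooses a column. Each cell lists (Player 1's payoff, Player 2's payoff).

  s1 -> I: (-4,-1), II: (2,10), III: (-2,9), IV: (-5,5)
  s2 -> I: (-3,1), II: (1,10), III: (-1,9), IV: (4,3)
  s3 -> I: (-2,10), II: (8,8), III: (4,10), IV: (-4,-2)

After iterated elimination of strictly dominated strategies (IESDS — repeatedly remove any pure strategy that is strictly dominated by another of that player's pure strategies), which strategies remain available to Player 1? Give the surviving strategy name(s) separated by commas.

s3

Player 1's strategy s1 is strictly dominated by s3 (I: -2>-4, II: 8>2, III: 4>-2, IV: -4>-5) and is removed.
Column IV is eliminated: II beats it against every remaining row (s2: 10>3, s3: 8>-2).
Row s2 is eliminated: s3 beats it against every remaining column (I: -2>-3, II: 8>1, III: 4>-1).
Column II is eliminated: I beats it against every remaining row (s3: 10>8).
Among the remaining strategies, none is strictly dominated by another pure strategy of the same player, so the elimination stops.
Surviving strategies — Player 1: {s3}; Player 2: {I, III}.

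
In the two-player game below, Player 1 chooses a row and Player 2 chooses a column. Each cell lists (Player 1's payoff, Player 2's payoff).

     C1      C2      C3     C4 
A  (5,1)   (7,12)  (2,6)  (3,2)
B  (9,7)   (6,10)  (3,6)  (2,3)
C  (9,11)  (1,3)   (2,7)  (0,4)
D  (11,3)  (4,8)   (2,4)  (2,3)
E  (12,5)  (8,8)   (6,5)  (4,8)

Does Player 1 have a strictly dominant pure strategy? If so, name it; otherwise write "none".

E

E vs A: C1: 12>5, C2: 8>7, C3: 6>2, C4: 4>3.
E vs B: C1: 12>9, C2: 8>6, C3: 6>3, C4: 4>2.
E vs C: C1: 12>9, C2: 8>1, C3: 6>2, C4: 4>0.
E vs D: C1: 12>11, C2: 8>4, C3: 6>2, C4: 4>2.
E strictly beats every other strategy against every opponent action, so it is strictly dominant.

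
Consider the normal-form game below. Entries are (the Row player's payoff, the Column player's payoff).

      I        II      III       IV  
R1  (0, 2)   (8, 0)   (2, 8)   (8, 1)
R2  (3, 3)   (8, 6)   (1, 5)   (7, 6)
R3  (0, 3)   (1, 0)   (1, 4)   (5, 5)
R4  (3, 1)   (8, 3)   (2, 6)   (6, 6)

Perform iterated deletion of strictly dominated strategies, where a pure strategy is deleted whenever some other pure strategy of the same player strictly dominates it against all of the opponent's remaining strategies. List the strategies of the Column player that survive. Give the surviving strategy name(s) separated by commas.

II, III, IV

For the Row player, R4 strictly dominates R3 on the remaining columns (I: 3>0, II: 8>1, III: 2>1, IV: 6>5); eliminate R3.
The Column player's strategy I is strictly dominated by III (R1: 8>2, R2: 5>3, R4: 6>1) and is removed.
Among the remaining strategies, none is strictly dominated by another pure strategy of the same player, so the elimination stops.
Surviving strategies — the Row player: {R1, R2, R4}; the Column player: {II, III, IV}.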